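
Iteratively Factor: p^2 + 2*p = (p + 2)*(p)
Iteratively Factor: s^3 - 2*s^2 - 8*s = (s)*(s^2 - 2*s - 8) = s*(s - 4)*(s + 2)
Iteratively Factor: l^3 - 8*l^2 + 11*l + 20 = (l + 1)*(l^2 - 9*l + 20) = (l - 5)*(l + 1)*(l - 4)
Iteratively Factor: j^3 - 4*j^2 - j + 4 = (j - 4)*(j^2 - 1) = (j - 4)*(j + 1)*(j - 1)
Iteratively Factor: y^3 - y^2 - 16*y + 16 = (y - 4)*(y^2 + 3*y - 4) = (y - 4)*(y - 1)*(y + 4)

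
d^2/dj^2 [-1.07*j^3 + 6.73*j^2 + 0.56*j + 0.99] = 13.46 - 6.42*j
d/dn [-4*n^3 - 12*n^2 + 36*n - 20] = -12*n^2 - 24*n + 36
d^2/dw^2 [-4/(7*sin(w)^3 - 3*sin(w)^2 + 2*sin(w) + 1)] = 4*(441*sin(w)^6 - 231*sin(w)^5 - 524*sin(w)^4 + 255*sin(w)^3 - 122*sin(w)^2 + 76*sin(w) - 14)/(7*sin(w)^3 - 3*sin(w)^2 + 2*sin(w) + 1)^3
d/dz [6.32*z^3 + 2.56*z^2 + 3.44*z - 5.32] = 18.96*z^2 + 5.12*z + 3.44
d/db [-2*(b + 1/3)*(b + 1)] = -4*b - 8/3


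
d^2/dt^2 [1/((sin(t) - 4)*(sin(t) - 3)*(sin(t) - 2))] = (-9*sin(t)^6 + 99*sin(t)^5 - 364*sin(t)^4 + 342*sin(t)^3 + 830*sin(t)^2 - 1884*sin(t) + 920)/((sin(t) - 4)^3*(sin(t) - 3)^3*(sin(t) - 2)^3)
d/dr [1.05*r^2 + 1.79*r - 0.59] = 2.1*r + 1.79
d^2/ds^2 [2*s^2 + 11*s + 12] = 4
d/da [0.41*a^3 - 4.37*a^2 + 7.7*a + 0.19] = 1.23*a^2 - 8.74*a + 7.7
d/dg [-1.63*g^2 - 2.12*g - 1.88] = -3.26*g - 2.12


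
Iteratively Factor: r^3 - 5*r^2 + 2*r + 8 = (r - 2)*(r^2 - 3*r - 4) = (r - 4)*(r - 2)*(r + 1)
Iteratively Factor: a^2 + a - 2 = (a - 1)*(a + 2)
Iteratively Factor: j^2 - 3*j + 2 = (j - 1)*(j - 2)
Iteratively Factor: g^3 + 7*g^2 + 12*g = (g + 3)*(g^2 + 4*g) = g*(g + 3)*(g + 4)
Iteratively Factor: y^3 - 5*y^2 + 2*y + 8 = (y - 2)*(y^2 - 3*y - 4) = (y - 2)*(y + 1)*(y - 4)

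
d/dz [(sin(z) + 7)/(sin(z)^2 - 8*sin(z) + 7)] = (-14*sin(z) + cos(z)^2 + 62)*cos(z)/(sin(z)^2 - 8*sin(z) + 7)^2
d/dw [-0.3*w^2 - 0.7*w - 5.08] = -0.6*w - 0.7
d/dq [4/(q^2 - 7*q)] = 4*(7 - 2*q)/(q^2*(q - 7)^2)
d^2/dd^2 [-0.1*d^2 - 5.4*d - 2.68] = -0.200000000000000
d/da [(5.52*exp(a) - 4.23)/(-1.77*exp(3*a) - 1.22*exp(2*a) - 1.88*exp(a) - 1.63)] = (19.5408*exp(3*a) - 15.7269*exp(2*a) - 10.3212*exp(a) - 16.95)*exp(a)/(3.1329*exp(6*a) + 4.3188*exp(5*a) + 8.1436*exp(4*a) + 10.3574*exp(3*a) + 7.5116*exp(2*a) + 6.1288*exp(a) + 2.6569)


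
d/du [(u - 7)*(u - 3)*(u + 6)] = 3*u^2 - 8*u - 39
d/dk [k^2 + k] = 2*k + 1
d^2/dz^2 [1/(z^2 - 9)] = 6*(z^2 + 3)/(z^2 - 9)^3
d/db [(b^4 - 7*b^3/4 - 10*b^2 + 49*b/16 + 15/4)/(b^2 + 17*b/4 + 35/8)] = (64*b^3 + 32*b^2 - 476*b - 13)/(2*(16*b^2 + 56*b + 49))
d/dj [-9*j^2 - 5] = -18*j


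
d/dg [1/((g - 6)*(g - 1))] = (7 - 2*g)/(g^4 - 14*g^3 + 61*g^2 - 84*g + 36)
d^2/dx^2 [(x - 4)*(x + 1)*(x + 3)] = 6*x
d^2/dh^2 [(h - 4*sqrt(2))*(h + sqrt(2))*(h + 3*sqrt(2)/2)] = 6*h - 3*sqrt(2)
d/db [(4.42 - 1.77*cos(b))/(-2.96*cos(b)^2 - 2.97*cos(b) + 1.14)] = (5.2392*cos(b)^2 - 26.1664*cos(b) - 11.1096)*sin(b)/(8.7616*cos(b)^4 + 17.5824*cos(b)^3 + 2.0721*cos(b)^2 - 6.7716*cos(b) + 1.2996)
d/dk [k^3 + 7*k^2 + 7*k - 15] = 3*k^2 + 14*k + 7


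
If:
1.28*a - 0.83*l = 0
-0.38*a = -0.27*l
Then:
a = 0.00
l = 0.00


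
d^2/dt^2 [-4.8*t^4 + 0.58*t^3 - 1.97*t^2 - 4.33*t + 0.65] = -57.6*t^2 + 3.48*t - 3.94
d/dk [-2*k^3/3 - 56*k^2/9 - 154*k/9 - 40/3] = -2*k^2 - 112*k/9 - 154/9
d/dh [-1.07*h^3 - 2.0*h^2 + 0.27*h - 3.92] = -3.21*h^2 - 4.0*h + 0.27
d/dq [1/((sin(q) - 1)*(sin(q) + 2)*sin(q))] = (-3*cos(q) - 2/tan(q) + 2*cos(q)/sin(q)^2)/((sin(q) - 1)^2*(sin(q) + 2)^2)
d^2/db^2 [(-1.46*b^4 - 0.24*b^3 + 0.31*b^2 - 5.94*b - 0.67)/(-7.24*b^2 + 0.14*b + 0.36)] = (153.059392*b^6 - 8.87913600000002*b^5 - 22.660368*b^4 + 624.53048*b^3 + 208.214016*b^2 + 89.004048*b + 2.839736)/(379.503424*b^6 - 22.015392*b^5 - 56.185296*b^4 + 2.186632*b^3 + 2.793744*b^2 - 0.054432*b - 0.046656)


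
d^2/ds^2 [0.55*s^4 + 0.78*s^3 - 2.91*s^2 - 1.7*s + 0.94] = 6.6*s^2 + 4.68*s - 5.82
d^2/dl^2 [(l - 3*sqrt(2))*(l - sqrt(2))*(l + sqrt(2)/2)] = 6*l - 7*sqrt(2)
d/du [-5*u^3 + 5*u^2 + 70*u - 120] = -15*u^2 + 10*u + 70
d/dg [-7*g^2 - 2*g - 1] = -14*g - 2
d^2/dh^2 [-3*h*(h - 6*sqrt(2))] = -6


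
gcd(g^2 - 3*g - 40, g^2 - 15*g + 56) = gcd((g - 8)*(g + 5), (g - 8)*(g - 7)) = g - 8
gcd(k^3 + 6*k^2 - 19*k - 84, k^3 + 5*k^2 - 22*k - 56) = k^2 + 3*k - 28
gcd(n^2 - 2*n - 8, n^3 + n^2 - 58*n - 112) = n + 2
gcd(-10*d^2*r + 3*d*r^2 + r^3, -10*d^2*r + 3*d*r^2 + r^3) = -10*d^2*r + 3*d*r^2 + r^3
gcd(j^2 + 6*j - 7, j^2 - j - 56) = j + 7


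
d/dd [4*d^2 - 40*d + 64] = 8*d - 40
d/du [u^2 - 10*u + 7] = 2*u - 10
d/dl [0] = 0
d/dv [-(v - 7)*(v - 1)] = 8 - 2*v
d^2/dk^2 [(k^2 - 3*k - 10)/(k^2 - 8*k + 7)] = 2*(5*k^3 - 51*k^2 + 303*k - 689)/(k^6 - 24*k^5 + 213*k^4 - 848*k^3 + 1491*k^2 - 1176*k + 343)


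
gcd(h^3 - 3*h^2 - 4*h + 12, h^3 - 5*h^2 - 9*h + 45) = h - 3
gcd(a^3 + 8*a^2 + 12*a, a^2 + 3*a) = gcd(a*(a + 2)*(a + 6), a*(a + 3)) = a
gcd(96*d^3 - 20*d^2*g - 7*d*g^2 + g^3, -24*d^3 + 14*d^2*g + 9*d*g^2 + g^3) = 4*d + g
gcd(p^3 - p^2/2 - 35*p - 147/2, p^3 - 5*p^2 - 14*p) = p - 7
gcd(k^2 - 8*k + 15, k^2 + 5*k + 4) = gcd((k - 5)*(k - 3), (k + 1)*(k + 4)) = 1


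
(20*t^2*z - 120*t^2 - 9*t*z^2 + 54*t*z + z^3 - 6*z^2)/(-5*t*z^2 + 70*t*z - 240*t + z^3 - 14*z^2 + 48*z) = (-4*t + z)/(z - 8)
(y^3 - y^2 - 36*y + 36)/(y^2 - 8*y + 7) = (y^2 - 36)/(y - 7)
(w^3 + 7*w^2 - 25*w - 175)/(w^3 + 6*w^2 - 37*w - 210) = (w - 5)/(w - 6)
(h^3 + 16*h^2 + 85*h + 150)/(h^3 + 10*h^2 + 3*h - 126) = (h^2 + 10*h + 25)/(h^2 + 4*h - 21)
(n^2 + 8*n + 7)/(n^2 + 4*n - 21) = (n + 1)/(n - 3)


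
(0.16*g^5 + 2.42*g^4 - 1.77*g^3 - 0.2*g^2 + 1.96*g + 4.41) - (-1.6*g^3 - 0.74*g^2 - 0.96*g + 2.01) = 0.16*g^5 + 2.42*g^4 - 0.17*g^3 + 0.54*g^2 + 2.92*g + 2.4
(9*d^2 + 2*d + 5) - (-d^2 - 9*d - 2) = 10*d^2 + 11*d + 7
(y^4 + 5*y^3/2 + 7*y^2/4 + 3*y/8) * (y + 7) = y^5 + 19*y^4/2 + 77*y^3/4 + 101*y^2/8 + 21*y/8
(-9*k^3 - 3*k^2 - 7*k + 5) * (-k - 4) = 9*k^4 + 39*k^3 + 19*k^2 + 23*k - 20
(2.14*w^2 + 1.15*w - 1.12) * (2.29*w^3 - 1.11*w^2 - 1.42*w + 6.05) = 4.9006*w^5 + 0.258099999999999*w^4 - 6.8801*w^3 + 12.5572*w^2 + 8.5479*w - 6.776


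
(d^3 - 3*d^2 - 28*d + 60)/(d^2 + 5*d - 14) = (d^2 - d - 30)/(d + 7)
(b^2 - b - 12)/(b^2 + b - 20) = (b + 3)/(b + 5)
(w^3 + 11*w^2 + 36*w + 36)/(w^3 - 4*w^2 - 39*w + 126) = (w^2 + 5*w + 6)/(w^2 - 10*w + 21)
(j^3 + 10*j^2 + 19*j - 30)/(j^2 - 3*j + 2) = (j^2 + 11*j + 30)/(j - 2)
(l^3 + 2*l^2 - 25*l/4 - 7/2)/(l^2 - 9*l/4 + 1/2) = (4*l^2 + 16*l + 7)/(4*l - 1)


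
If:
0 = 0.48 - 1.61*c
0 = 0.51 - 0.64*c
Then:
No Solution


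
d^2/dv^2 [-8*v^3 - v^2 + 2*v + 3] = -48*v - 2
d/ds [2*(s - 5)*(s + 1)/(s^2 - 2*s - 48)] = 4*(s^2 - 43*s + 91)/(s^4 - 4*s^3 - 92*s^2 + 192*s + 2304)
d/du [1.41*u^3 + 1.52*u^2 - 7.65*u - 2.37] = 4.23*u^2 + 3.04*u - 7.65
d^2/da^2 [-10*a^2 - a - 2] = -20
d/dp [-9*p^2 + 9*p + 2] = 9 - 18*p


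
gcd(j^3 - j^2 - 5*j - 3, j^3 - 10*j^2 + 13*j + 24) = j^2 - 2*j - 3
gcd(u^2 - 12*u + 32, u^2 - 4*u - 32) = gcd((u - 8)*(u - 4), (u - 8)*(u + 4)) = u - 8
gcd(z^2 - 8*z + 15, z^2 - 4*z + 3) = z - 3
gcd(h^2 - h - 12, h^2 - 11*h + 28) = h - 4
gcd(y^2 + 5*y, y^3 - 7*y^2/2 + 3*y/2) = y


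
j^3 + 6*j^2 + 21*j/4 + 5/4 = (j + 1/2)^2*(j + 5)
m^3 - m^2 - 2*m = m*(m - 2)*(m + 1)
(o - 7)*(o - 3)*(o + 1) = o^3 - 9*o^2 + 11*o + 21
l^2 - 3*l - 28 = (l - 7)*(l + 4)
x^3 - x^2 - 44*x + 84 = (x - 6)*(x - 2)*(x + 7)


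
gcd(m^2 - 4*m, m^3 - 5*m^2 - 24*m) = m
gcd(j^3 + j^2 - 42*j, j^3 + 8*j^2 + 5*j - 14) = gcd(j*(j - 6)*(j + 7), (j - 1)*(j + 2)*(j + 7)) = j + 7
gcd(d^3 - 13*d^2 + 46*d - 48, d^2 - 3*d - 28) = 1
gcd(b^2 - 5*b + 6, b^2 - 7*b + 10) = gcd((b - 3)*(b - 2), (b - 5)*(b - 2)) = b - 2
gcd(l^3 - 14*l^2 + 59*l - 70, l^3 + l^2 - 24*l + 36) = l - 2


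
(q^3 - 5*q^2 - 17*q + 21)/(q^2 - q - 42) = (q^2 + 2*q - 3)/(q + 6)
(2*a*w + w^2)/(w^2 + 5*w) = (2*a + w)/(w + 5)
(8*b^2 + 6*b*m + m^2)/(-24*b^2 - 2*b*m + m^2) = (-2*b - m)/(6*b - m)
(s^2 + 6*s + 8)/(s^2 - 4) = (s + 4)/(s - 2)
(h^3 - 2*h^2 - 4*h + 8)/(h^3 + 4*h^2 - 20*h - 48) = (h^2 - 4*h + 4)/(h^2 + 2*h - 24)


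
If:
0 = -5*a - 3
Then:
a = -3/5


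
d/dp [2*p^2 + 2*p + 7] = 4*p + 2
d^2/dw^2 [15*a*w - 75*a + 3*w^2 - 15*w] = 6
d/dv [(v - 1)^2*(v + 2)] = 3*v^2 - 3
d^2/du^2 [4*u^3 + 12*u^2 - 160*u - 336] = 24*u + 24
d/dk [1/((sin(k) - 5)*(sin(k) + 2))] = (3 - 2*sin(k))*cos(k)/((sin(k) - 5)^2*(sin(k) + 2)^2)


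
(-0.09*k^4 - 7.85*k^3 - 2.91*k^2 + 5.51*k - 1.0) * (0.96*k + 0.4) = -0.0864*k^5 - 7.572*k^4 - 5.9336*k^3 + 4.1256*k^2 + 1.244*k - 0.4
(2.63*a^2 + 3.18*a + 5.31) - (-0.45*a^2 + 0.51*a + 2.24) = 3.08*a^2 + 2.67*a + 3.07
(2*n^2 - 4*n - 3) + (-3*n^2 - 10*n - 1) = -n^2 - 14*n - 4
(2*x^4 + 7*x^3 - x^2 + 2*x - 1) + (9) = 2*x^4 + 7*x^3 - x^2 + 2*x + 8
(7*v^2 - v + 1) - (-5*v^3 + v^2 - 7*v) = 5*v^3 + 6*v^2 + 6*v + 1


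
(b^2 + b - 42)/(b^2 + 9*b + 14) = (b - 6)/(b + 2)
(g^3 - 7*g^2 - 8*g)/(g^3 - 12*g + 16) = g*(g^2 - 7*g - 8)/(g^3 - 12*g + 16)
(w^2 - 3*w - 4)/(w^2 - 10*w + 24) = (w + 1)/(w - 6)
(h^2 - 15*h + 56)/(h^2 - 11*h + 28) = (h - 8)/(h - 4)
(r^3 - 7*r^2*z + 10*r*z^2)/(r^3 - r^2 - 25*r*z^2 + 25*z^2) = r*(r - 2*z)/(r^2 + 5*r*z - r - 5*z)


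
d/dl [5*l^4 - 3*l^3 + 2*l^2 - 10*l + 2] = 20*l^3 - 9*l^2 + 4*l - 10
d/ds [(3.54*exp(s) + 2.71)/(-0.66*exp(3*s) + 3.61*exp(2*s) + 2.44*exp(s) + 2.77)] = (4.6728*exp(3*s) - 7.4136*exp(2*s) - 19.5662*exp(s) + 3.1934)*exp(s)/(0.4356*exp(6*s) - 4.7652*exp(5*s) + 9.8113*exp(4*s) + 13.9604*exp(3*s) + 25.953*exp(2*s) + 13.5176*exp(s) + 7.6729)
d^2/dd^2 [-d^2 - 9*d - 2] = -2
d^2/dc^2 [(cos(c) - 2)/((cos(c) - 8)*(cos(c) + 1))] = (-(1 - cos(2*c))^2/4 + 595*cos(c)/2 - 46*cos(2*c) + cos(3*c)/2 - 385)/((cos(c) - 8)^3*(cos(c) + 1)^2)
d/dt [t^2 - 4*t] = 2*t - 4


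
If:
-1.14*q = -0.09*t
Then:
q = 0.0789473684210526*t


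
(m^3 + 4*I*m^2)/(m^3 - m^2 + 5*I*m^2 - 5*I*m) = m*(m + 4*I)/(m^2 - m + 5*I*m - 5*I)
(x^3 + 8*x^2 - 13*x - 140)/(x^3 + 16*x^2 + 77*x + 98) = (x^2 + x - 20)/(x^2 + 9*x + 14)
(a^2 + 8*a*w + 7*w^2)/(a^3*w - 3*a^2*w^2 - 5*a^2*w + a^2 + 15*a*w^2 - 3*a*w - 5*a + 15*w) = (a^2 + 8*a*w + 7*w^2)/(a^3*w - 3*a^2*w^2 - 5*a^2*w + a^2 + 15*a*w^2 - 3*a*w - 5*a + 15*w)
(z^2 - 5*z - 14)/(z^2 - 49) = (z + 2)/(z + 7)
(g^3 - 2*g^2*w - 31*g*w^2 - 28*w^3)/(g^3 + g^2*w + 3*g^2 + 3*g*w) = (g^2 - 3*g*w - 28*w^2)/(g*(g + 3))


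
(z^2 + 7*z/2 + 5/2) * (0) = 0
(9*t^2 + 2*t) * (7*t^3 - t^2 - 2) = 63*t^5 + 5*t^4 - 2*t^3 - 18*t^2 - 4*t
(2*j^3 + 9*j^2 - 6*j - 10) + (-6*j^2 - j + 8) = 2*j^3 + 3*j^2 - 7*j - 2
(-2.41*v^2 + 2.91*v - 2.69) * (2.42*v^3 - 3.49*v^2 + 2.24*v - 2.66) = -5.8322*v^5 + 15.4531*v^4 - 22.0641*v^3 + 22.3171*v^2 - 13.7662*v + 7.1554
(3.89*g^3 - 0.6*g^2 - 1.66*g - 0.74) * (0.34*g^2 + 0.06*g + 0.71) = 1.3226*g^5 + 0.0294*g^4 + 2.1615*g^3 - 0.7772*g^2 - 1.223*g - 0.5254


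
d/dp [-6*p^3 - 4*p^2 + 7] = 2*p*(-9*p - 4)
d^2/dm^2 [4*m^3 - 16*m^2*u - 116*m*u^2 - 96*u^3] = 24*m - 32*u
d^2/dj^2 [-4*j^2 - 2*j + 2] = -8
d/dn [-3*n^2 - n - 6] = -6*n - 1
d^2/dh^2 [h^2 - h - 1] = 2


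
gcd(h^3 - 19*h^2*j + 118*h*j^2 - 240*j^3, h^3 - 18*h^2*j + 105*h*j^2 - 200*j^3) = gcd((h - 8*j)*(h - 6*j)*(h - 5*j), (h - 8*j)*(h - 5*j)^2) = h^2 - 13*h*j + 40*j^2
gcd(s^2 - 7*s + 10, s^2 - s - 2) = s - 2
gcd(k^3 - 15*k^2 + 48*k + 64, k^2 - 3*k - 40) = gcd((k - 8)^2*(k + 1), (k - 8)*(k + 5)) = k - 8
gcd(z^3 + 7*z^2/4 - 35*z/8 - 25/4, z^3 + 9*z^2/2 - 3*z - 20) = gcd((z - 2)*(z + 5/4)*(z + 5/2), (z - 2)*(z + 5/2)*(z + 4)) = z^2 + z/2 - 5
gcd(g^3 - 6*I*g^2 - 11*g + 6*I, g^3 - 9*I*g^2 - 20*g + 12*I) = g^2 - 3*I*g - 2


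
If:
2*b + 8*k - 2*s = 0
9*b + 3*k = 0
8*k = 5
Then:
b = -5/24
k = 5/8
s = 55/24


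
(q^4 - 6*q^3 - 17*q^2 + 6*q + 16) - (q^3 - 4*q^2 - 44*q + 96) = q^4 - 7*q^3 - 13*q^2 + 50*q - 80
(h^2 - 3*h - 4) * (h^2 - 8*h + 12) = h^4 - 11*h^3 + 32*h^2 - 4*h - 48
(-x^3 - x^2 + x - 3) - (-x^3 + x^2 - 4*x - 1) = -2*x^2 + 5*x - 2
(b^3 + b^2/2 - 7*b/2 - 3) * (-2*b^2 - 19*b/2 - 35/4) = -2*b^5 - 21*b^4/2 - 13*b^3/2 + 279*b^2/8 + 473*b/8 + 105/4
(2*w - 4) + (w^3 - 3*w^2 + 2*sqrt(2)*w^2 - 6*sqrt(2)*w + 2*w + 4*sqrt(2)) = w^3 - 3*w^2 + 2*sqrt(2)*w^2 - 6*sqrt(2)*w + 4*w - 4 + 4*sqrt(2)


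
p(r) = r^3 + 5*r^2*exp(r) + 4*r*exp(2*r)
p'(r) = 5*r^2*exp(r) + 3*r^2 + 8*r*exp(2*r) + 10*r*exp(r) + 4*exp(2*r)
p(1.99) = 578.73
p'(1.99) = 1368.37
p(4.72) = 250142.62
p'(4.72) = 543268.32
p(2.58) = 2253.78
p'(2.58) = 5091.09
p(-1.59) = -1.71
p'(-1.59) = 6.56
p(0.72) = 17.85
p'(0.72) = 62.87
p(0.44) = 5.83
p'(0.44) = 27.05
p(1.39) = 131.09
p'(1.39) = 344.11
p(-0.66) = 0.13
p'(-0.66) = -1.32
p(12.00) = 1271595047410.31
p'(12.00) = 2649048927441.14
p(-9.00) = -728.95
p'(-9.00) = 243.04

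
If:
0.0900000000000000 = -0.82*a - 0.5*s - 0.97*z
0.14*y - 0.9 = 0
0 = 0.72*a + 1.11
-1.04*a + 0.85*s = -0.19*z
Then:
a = -1.54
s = -2.44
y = 6.43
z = 2.47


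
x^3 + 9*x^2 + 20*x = x*(x + 4)*(x + 5)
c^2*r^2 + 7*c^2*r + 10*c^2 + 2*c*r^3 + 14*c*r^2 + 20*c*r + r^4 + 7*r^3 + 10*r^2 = (c + r)^2*(r + 2)*(r + 5)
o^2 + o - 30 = (o - 5)*(o + 6)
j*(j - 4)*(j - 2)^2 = j^4 - 8*j^3 + 20*j^2 - 16*j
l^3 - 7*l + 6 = (l - 2)*(l - 1)*(l + 3)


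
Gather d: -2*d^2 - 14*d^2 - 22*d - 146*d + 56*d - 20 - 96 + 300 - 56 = -16*d^2 - 112*d + 128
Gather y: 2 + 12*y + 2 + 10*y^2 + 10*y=10*y^2 + 22*y + 4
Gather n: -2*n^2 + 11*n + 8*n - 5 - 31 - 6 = -2*n^2 + 19*n - 42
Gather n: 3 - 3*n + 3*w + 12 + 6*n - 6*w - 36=3*n - 3*w - 21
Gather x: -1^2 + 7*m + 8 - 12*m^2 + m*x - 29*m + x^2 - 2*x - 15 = -12*m^2 - 22*m + x^2 + x*(m - 2) - 8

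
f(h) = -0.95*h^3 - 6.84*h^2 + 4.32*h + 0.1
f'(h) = -2.85*h^2 - 13.68*h + 4.32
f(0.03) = 0.22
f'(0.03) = 3.91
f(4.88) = -252.11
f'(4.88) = -130.31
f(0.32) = 0.75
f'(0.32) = -0.35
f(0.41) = 0.66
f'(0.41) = -1.77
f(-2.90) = -46.78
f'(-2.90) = 20.02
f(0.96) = -2.90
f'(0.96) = -11.44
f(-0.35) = -2.21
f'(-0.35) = 8.76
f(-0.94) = -9.22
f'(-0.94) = 14.66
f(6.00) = -425.42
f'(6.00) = -180.36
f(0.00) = 0.10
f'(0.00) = 4.32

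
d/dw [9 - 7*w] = -7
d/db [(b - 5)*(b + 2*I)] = 2*b - 5 + 2*I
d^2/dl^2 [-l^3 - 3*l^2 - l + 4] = -6*l - 6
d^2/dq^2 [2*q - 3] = 0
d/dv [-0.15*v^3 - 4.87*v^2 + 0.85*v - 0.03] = -0.45*v^2 - 9.74*v + 0.85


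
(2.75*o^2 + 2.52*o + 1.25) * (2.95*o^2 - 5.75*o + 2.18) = 8.1125*o^4 - 8.3785*o^3 - 4.8075*o^2 - 1.6939*o + 2.725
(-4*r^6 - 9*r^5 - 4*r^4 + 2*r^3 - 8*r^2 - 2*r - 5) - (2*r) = -4*r^6 - 9*r^5 - 4*r^4 + 2*r^3 - 8*r^2 - 4*r - 5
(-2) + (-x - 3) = -x - 5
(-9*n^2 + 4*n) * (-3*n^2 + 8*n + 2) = 27*n^4 - 84*n^3 + 14*n^2 + 8*n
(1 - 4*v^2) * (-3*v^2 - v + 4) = 12*v^4 + 4*v^3 - 19*v^2 - v + 4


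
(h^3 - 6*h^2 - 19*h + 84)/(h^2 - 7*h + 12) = (h^2 - 3*h - 28)/(h - 4)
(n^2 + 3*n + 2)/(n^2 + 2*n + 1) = (n + 2)/(n + 1)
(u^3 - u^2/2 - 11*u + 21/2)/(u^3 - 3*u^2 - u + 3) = (u + 7/2)/(u + 1)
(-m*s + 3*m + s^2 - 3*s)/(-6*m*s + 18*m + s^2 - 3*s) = (-m + s)/(-6*m + s)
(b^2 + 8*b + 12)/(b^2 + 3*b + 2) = (b + 6)/(b + 1)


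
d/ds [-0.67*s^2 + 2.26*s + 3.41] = 2.26 - 1.34*s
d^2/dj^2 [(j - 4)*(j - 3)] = 2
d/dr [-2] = 0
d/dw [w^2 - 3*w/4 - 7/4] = 2*w - 3/4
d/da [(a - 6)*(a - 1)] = 2*a - 7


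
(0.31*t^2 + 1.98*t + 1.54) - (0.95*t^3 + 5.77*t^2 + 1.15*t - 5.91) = -0.95*t^3 - 5.46*t^2 + 0.83*t + 7.45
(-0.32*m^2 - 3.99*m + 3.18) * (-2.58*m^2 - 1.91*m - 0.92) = 0.8256*m^4 + 10.9054*m^3 - 0.289100000000002*m^2 - 2.403*m - 2.9256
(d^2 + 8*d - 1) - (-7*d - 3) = d^2 + 15*d + 2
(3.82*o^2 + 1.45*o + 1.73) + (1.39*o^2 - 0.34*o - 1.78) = 5.21*o^2 + 1.11*o - 0.05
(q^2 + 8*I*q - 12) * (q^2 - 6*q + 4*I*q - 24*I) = q^4 - 6*q^3 + 12*I*q^3 - 44*q^2 - 72*I*q^2 + 264*q - 48*I*q + 288*I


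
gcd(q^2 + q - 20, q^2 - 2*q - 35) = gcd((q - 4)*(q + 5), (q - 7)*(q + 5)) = q + 5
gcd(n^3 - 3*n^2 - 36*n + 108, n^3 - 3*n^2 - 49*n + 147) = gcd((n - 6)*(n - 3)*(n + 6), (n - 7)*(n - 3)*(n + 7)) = n - 3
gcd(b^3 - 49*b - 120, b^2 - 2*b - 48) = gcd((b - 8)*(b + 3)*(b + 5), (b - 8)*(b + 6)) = b - 8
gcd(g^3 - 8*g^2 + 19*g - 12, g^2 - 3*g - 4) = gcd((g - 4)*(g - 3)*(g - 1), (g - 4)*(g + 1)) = g - 4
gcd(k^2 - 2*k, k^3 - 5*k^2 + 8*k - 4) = k - 2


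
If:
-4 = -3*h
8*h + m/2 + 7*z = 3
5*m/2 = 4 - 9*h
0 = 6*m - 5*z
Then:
No Solution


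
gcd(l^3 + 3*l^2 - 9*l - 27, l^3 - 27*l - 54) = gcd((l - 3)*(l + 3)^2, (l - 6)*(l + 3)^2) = l^2 + 6*l + 9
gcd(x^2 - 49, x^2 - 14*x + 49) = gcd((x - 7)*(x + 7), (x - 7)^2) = x - 7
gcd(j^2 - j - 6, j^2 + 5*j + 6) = j + 2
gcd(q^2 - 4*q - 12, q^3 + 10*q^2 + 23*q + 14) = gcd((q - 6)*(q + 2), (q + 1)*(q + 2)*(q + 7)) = q + 2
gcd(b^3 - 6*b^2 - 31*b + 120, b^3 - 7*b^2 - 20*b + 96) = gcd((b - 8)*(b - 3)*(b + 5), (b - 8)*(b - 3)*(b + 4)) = b^2 - 11*b + 24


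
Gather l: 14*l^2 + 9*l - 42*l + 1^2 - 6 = 14*l^2 - 33*l - 5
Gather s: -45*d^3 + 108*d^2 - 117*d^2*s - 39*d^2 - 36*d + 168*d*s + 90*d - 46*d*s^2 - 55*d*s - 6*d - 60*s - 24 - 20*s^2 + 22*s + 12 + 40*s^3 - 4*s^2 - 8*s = -45*d^3 + 69*d^2 + 48*d + 40*s^3 + s^2*(-46*d - 24) + s*(-117*d^2 + 113*d - 46) - 12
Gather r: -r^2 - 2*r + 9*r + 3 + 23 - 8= -r^2 + 7*r + 18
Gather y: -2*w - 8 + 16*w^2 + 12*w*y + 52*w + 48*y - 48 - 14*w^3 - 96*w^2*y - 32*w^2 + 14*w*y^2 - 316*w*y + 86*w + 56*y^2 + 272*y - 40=-14*w^3 - 16*w^2 + 136*w + y^2*(14*w + 56) + y*(-96*w^2 - 304*w + 320) - 96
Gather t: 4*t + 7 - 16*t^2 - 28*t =-16*t^2 - 24*t + 7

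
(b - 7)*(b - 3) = b^2 - 10*b + 21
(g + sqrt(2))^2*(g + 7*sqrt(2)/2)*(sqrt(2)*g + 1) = sqrt(2)*g^4 + 12*g^3 + 43*sqrt(2)*g^2/2 + 30*g + 7*sqrt(2)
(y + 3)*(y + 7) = y^2 + 10*y + 21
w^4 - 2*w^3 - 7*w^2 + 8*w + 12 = (w - 3)*(w - 2)*(w + 1)*(w + 2)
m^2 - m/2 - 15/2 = (m - 3)*(m + 5/2)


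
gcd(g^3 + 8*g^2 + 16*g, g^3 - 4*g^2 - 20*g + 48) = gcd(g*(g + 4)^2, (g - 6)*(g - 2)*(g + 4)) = g + 4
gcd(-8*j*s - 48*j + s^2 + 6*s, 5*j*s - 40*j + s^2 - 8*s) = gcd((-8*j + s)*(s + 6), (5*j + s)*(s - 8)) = 1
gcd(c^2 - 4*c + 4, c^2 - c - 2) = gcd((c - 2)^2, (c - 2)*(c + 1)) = c - 2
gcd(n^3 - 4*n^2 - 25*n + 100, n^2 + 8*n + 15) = n + 5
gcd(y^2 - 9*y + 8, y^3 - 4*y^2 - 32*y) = y - 8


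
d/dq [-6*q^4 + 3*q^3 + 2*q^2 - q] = -24*q^3 + 9*q^2 + 4*q - 1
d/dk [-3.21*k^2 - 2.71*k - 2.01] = -6.42*k - 2.71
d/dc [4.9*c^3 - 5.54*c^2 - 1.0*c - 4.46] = 14.7*c^2 - 11.08*c - 1.0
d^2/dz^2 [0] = 0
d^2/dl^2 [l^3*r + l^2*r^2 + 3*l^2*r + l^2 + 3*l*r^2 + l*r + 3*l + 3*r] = 6*l*r + 2*r^2 + 6*r + 2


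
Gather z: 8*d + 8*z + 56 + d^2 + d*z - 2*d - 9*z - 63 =d^2 + 6*d + z*(d - 1) - 7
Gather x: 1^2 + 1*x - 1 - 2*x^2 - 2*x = -2*x^2 - x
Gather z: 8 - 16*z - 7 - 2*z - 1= -18*z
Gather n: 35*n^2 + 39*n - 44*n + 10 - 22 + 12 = 35*n^2 - 5*n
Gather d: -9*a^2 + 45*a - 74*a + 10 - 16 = -9*a^2 - 29*a - 6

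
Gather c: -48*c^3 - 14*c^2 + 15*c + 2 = -48*c^3 - 14*c^2 + 15*c + 2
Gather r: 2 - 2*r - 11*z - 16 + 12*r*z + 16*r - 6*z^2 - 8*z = r*(12*z + 14) - 6*z^2 - 19*z - 14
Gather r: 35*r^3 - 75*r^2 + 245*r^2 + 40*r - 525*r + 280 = 35*r^3 + 170*r^2 - 485*r + 280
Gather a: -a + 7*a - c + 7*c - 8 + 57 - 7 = 6*a + 6*c + 42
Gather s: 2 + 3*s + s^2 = s^2 + 3*s + 2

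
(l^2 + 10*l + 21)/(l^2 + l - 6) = (l + 7)/(l - 2)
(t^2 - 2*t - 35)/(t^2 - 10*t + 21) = (t + 5)/(t - 3)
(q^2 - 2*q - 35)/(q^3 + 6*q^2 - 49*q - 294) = (q + 5)/(q^2 + 13*q + 42)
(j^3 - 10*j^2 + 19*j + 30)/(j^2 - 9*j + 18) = (j^2 - 4*j - 5)/(j - 3)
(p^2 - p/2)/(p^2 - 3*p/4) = 2*(2*p - 1)/(4*p - 3)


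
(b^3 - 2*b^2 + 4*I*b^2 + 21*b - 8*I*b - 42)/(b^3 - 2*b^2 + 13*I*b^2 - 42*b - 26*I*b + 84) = (b - 3*I)/(b + 6*I)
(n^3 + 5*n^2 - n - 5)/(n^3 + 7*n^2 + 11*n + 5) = (n - 1)/(n + 1)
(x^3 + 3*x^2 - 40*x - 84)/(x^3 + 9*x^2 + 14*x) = (x - 6)/x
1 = 1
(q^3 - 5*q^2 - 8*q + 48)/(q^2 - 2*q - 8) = (q^2 - q - 12)/(q + 2)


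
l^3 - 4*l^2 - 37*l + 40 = (l - 8)*(l - 1)*(l + 5)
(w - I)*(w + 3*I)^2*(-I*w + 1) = -I*w^4 + 6*w^3 + 8*I*w^2 + 6*w + 9*I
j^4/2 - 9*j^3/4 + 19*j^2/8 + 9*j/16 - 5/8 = (j/2 + 1/4)*(j - 5/2)*(j - 2)*(j - 1/2)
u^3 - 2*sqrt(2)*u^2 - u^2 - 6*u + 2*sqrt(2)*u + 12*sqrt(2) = (u - 3)*(u + 2)*(u - 2*sqrt(2))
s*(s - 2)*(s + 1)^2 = s^4 - 3*s^2 - 2*s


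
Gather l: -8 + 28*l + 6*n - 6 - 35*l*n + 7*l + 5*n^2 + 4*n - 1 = l*(35 - 35*n) + 5*n^2 + 10*n - 15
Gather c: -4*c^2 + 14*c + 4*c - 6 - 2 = -4*c^2 + 18*c - 8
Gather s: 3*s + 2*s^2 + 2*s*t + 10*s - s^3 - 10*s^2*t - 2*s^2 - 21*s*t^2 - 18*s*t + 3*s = -s^3 - 10*s^2*t + s*(-21*t^2 - 16*t + 16)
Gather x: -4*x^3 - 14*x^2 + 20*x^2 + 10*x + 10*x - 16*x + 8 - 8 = -4*x^3 + 6*x^2 + 4*x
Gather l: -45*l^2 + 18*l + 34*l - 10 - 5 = -45*l^2 + 52*l - 15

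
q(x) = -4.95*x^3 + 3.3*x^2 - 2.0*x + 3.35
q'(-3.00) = -155.45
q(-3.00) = 172.70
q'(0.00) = -2.00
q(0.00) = 3.35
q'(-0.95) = -21.67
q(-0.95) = 12.47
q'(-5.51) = -489.21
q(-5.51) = 942.61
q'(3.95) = -207.63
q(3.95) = -258.13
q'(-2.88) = -144.18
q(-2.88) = 154.73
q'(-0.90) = -19.97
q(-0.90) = 11.43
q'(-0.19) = -3.79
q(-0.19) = 3.88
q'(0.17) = -1.31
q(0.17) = 3.08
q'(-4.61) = -348.02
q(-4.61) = 567.66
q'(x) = -14.85*x^2 + 6.6*x - 2.0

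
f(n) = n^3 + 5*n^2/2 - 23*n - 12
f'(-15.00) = 577.00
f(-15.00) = -2479.50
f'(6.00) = 115.00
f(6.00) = 156.00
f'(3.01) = 19.23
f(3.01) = -31.31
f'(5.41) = 91.85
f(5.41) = 95.08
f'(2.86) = 15.84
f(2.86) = -33.94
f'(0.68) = -18.21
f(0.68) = -26.17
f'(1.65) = -6.58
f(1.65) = -38.65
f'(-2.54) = -16.35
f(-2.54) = 46.16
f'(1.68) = -6.13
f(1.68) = -38.84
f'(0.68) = -18.21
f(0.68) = -26.17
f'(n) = 3*n^2 + 5*n - 23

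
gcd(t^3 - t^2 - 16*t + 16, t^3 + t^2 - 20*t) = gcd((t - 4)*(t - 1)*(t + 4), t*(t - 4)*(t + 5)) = t - 4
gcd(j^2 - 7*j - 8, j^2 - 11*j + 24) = j - 8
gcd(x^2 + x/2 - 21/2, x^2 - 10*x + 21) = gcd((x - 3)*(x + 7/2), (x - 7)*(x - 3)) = x - 3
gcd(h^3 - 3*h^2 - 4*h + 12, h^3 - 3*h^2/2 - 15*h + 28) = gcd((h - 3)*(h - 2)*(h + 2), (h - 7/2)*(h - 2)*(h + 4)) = h - 2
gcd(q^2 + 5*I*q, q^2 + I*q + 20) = q + 5*I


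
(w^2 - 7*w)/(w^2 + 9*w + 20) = w*(w - 7)/(w^2 + 9*w + 20)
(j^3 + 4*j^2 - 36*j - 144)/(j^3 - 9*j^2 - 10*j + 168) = (j + 6)/(j - 7)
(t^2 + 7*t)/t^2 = (t + 7)/t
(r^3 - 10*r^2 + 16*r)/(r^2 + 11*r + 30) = r*(r^2 - 10*r + 16)/(r^2 + 11*r + 30)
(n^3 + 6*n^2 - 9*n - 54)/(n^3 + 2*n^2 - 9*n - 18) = (n + 6)/(n + 2)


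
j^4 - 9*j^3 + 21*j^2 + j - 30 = (j - 5)*(j - 3)*(j - 2)*(j + 1)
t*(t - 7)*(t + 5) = t^3 - 2*t^2 - 35*t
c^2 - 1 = (c - 1)*(c + 1)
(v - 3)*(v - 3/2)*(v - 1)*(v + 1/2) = v^4 - 5*v^3 + 25*v^2/4 - 9/4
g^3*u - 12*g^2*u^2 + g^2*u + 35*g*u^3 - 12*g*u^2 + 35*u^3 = (g - 7*u)*(g - 5*u)*(g*u + u)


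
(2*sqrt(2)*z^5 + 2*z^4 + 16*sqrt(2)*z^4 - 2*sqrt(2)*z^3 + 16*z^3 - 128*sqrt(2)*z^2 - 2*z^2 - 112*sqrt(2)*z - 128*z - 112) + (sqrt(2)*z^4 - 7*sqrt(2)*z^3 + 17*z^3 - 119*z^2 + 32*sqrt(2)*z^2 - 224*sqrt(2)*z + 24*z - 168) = 2*sqrt(2)*z^5 + 2*z^4 + 17*sqrt(2)*z^4 - 9*sqrt(2)*z^3 + 33*z^3 - 96*sqrt(2)*z^2 - 121*z^2 - 336*sqrt(2)*z - 104*z - 280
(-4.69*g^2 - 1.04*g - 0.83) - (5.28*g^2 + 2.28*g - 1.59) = -9.97*g^2 - 3.32*g + 0.76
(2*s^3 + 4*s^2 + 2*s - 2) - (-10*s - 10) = 2*s^3 + 4*s^2 + 12*s + 8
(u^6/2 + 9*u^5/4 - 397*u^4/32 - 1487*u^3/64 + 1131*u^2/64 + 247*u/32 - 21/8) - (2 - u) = u^6/2 + 9*u^5/4 - 397*u^4/32 - 1487*u^3/64 + 1131*u^2/64 + 279*u/32 - 37/8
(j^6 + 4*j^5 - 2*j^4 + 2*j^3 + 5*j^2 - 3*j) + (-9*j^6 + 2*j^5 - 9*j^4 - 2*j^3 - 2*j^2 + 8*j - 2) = -8*j^6 + 6*j^5 - 11*j^4 + 3*j^2 + 5*j - 2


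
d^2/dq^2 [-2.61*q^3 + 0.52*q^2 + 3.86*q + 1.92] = 1.04 - 15.66*q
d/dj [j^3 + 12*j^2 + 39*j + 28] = 3*j^2 + 24*j + 39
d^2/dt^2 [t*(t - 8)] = 2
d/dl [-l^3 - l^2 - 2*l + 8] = -3*l^2 - 2*l - 2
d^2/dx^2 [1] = 0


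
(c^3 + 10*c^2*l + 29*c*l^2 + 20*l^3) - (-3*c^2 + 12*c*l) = c^3 + 10*c^2*l + 3*c^2 + 29*c*l^2 - 12*c*l + 20*l^3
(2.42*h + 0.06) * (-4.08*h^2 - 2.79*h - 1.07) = -9.8736*h^3 - 6.9966*h^2 - 2.7568*h - 0.0642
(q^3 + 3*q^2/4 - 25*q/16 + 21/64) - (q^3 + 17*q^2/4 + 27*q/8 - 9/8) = -7*q^2/2 - 79*q/16 + 93/64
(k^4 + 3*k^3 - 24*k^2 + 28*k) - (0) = k^4 + 3*k^3 - 24*k^2 + 28*k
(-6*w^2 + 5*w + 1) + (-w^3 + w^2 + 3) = -w^3 - 5*w^2 + 5*w + 4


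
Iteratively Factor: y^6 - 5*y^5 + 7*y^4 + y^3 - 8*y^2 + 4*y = (y - 1)*(y^5 - 4*y^4 + 3*y^3 + 4*y^2 - 4*y) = y*(y - 1)*(y^4 - 4*y^3 + 3*y^2 + 4*y - 4) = y*(y - 2)*(y - 1)*(y^3 - 2*y^2 - y + 2) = y*(y - 2)*(y - 1)*(y + 1)*(y^2 - 3*y + 2) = y*(y - 2)^2*(y - 1)*(y + 1)*(y - 1)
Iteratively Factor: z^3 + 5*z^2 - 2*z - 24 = (z - 2)*(z^2 + 7*z + 12) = (z - 2)*(z + 3)*(z + 4)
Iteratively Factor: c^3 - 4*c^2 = (c)*(c^2 - 4*c) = c*(c - 4)*(c)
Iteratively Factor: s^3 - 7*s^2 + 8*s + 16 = (s - 4)*(s^2 - 3*s - 4) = (s - 4)*(s + 1)*(s - 4)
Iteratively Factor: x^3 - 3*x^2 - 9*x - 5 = (x + 1)*(x^2 - 4*x - 5) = (x - 5)*(x + 1)*(x + 1)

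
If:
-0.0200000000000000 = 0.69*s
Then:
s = -0.03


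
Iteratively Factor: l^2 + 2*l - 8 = (l - 2)*(l + 4)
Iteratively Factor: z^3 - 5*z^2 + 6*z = (z - 2)*(z^2 - 3*z) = (z - 3)*(z - 2)*(z)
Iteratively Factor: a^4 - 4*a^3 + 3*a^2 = (a - 3)*(a^3 - a^2) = a*(a - 3)*(a^2 - a) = a^2*(a - 3)*(a - 1)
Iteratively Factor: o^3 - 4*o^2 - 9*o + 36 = (o - 3)*(o^2 - o - 12) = (o - 4)*(o - 3)*(o + 3)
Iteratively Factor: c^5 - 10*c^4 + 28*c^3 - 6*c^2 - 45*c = (c - 3)*(c^4 - 7*c^3 + 7*c^2 + 15*c) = (c - 3)*(c + 1)*(c^3 - 8*c^2 + 15*c) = (c - 5)*(c - 3)*(c + 1)*(c^2 - 3*c) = c*(c - 5)*(c - 3)*(c + 1)*(c - 3)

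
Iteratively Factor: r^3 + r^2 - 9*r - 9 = (r + 1)*(r^2 - 9) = (r - 3)*(r + 1)*(r + 3)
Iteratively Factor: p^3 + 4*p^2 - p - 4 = (p - 1)*(p^2 + 5*p + 4) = (p - 1)*(p + 1)*(p + 4)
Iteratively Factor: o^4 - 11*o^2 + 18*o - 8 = (o - 2)*(o^3 + 2*o^2 - 7*o + 4) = (o - 2)*(o - 1)*(o^2 + 3*o - 4) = (o - 2)*(o - 1)*(o + 4)*(o - 1)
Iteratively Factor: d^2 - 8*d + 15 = (d - 5)*(d - 3)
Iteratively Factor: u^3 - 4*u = (u)*(u^2 - 4) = u*(u + 2)*(u - 2)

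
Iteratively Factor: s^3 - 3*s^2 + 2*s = (s)*(s^2 - 3*s + 2) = s*(s - 2)*(s - 1)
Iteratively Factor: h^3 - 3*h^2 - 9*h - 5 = (h + 1)*(h^2 - 4*h - 5) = (h + 1)^2*(h - 5)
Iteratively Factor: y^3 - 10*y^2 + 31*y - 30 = (y - 5)*(y^2 - 5*y + 6) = (y - 5)*(y - 3)*(y - 2)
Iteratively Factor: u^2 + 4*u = (u + 4)*(u)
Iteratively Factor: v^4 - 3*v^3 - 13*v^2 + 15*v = (v - 5)*(v^3 + 2*v^2 - 3*v) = (v - 5)*(v - 1)*(v^2 + 3*v) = v*(v - 5)*(v - 1)*(v + 3)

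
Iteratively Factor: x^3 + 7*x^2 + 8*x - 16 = (x - 1)*(x^2 + 8*x + 16) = (x - 1)*(x + 4)*(x + 4)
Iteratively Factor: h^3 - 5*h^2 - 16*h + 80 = (h - 4)*(h^2 - h - 20) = (h - 5)*(h - 4)*(h + 4)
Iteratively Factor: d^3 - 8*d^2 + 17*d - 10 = (d - 1)*(d^2 - 7*d + 10) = (d - 2)*(d - 1)*(d - 5)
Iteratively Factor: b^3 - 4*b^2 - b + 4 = (b + 1)*(b^2 - 5*b + 4) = (b - 1)*(b + 1)*(b - 4)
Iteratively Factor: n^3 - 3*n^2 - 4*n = (n + 1)*(n^2 - 4*n) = (n - 4)*(n + 1)*(n)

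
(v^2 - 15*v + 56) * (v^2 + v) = v^4 - 14*v^3 + 41*v^2 + 56*v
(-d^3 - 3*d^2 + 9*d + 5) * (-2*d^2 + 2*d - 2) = 2*d^5 + 4*d^4 - 22*d^3 + 14*d^2 - 8*d - 10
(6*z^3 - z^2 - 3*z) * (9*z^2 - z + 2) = 54*z^5 - 15*z^4 - 14*z^3 + z^2 - 6*z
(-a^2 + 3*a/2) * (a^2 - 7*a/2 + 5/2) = -a^4 + 5*a^3 - 31*a^2/4 + 15*a/4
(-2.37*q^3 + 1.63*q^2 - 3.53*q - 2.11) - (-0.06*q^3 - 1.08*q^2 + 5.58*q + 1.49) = -2.31*q^3 + 2.71*q^2 - 9.11*q - 3.6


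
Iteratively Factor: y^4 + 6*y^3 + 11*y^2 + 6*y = (y + 3)*(y^3 + 3*y^2 + 2*y) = (y + 2)*(y + 3)*(y^2 + y) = y*(y + 2)*(y + 3)*(y + 1)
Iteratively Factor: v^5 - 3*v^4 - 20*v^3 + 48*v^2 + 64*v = (v - 4)*(v^4 + v^3 - 16*v^2 - 16*v) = (v - 4)^2*(v^3 + 5*v^2 + 4*v) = v*(v - 4)^2*(v^2 + 5*v + 4) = v*(v - 4)^2*(v + 1)*(v + 4)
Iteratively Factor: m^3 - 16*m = (m)*(m^2 - 16) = m*(m + 4)*(m - 4)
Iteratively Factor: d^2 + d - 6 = (d - 2)*(d + 3)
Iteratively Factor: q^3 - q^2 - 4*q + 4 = (q - 2)*(q^2 + q - 2) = (q - 2)*(q - 1)*(q + 2)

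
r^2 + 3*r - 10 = (r - 2)*(r + 5)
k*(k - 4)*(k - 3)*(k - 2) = k^4 - 9*k^3 + 26*k^2 - 24*k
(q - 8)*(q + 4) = q^2 - 4*q - 32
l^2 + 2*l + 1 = (l + 1)^2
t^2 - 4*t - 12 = (t - 6)*(t + 2)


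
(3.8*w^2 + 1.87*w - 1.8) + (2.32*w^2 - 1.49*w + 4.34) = 6.12*w^2 + 0.38*w + 2.54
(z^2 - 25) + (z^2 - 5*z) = 2*z^2 - 5*z - 25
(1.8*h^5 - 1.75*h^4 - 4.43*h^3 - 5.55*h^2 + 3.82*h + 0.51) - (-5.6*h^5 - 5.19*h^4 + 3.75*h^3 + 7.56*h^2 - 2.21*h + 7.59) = 7.4*h^5 + 3.44*h^4 - 8.18*h^3 - 13.11*h^2 + 6.03*h - 7.08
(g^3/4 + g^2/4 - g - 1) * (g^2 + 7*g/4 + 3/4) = g^5/4 + 11*g^4/16 - 3*g^3/8 - 41*g^2/16 - 5*g/2 - 3/4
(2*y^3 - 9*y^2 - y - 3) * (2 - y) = -2*y^4 + 13*y^3 - 17*y^2 + y - 6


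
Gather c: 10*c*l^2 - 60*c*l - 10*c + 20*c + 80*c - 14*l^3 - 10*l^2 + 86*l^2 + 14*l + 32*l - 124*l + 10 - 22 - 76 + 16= c*(10*l^2 - 60*l + 90) - 14*l^3 + 76*l^2 - 78*l - 72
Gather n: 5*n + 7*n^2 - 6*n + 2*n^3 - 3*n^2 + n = 2*n^3 + 4*n^2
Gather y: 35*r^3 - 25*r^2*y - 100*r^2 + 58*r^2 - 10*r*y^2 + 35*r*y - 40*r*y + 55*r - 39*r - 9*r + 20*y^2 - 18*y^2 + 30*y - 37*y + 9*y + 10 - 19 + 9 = 35*r^3 - 42*r^2 + 7*r + y^2*(2 - 10*r) + y*(-25*r^2 - 5*r + 2)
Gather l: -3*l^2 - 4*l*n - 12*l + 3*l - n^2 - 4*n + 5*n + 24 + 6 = -3*l^2 + l*(-4*n - 9) - n^2 + n + 30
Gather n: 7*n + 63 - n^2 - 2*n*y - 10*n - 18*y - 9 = -n^2 + n*(-2*y - 3) - 18*y + 54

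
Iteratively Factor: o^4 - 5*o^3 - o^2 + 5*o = (o - 5)*(o^3 - o) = (o - 5)*(o + 1)*(o^2 - o) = (o - 5)*(o - 1)*(o + 1)*(o)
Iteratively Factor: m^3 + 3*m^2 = (m)*(m^2 + 3*m) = m*(m + 3)*(m)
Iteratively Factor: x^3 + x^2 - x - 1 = (x - 1)*(x^2 + 2*x + 1) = (x - 1)*(x + 1)*(x + 1)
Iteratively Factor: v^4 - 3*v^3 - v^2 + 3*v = (v)*(v^3 - 3*v^2 - v + 3) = v*(v + 1)*(v^2 - 4*v + 3) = v*(v - 3)*(v + 1)*(v - 1)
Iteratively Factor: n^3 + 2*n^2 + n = (n)*(n^2 + 2*n + 1) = n*(n + 1)*(n + 1)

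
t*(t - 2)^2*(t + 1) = t^4 - 3*t^3 + 4*t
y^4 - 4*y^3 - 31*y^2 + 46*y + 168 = (y - 7)*(y - 3)*(y + 2)*(y + 4)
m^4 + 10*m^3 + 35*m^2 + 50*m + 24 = (m + 1)*(m + 2)*(m + 3)*(m + 4)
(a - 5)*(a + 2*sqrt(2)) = a^2 - 5*a + 2*sqrt(2)*a - 10*sqrt(2)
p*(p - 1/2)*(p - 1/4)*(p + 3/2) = p^4 + 3*p^3/4 - p^2 + 3*p/16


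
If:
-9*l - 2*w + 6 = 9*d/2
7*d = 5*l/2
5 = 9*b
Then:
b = 5/9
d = 20/99 - 20*w/297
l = 56/99 - 56*w/297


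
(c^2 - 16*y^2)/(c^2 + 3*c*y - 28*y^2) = (c + 4*y)/(c + 7*y)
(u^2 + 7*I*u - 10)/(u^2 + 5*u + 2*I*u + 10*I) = (u + 5*I)/(u + 5)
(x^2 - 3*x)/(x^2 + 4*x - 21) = x/(x + 7)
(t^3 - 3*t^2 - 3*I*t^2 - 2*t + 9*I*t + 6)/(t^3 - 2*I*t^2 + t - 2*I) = (t - 3)/(t + I)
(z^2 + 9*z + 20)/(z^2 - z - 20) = (z + 5)/(z - 5)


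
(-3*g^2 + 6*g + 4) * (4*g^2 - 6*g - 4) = -12*g^4 + 42*g^3 - 8*g^2 - 48*g - 16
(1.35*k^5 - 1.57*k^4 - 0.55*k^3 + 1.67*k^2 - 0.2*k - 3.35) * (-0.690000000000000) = -0.9315*k^5 + 1.0833*k^4 + 0.3795*k^3 - 1.1523*k^2 + 0.138*k + 2.3115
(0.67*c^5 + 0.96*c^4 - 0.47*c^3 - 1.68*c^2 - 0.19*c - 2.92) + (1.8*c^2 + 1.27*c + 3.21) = 0.67*c^5 + 0.96*c^4 - 0.47*c^3 + 0.12*c^2 + 1.08*c + 0.29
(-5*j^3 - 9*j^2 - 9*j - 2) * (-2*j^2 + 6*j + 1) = 10*j^5 - 12*j^4 - 41*j^3 - 59*j^2 - 21*j - 2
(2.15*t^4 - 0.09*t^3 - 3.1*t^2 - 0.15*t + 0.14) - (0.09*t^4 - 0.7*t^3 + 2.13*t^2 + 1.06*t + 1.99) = 2.06*t^4 + 0.61*t^3 - 5.23*t^2 - 1.21*t - 1.85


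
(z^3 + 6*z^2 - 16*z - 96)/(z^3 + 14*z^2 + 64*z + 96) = (z - 4)/(z + 4)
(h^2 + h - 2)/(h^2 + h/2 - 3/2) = 2*(h + 2)/(2*h + 3)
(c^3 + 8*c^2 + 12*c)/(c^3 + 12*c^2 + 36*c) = (c + 2)/(c + 6)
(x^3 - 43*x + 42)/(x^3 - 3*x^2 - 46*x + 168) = (x - 1)/(x - 4)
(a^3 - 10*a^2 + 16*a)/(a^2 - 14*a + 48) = a*(a - 2)/(a - 6)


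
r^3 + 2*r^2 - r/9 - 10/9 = (r - 2/3)*(r + 1)*(r + 5/3)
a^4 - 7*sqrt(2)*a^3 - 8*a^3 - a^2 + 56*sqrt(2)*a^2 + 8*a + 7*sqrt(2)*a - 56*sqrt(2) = (a - 8)*(a - 1)*(a + 1)*(a - 7*sqrt(2))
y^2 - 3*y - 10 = (y - 5)*(y + 2)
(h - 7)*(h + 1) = h^2 - 6*h - 7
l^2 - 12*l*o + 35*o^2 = (l - 7*o)*(l - 5*o)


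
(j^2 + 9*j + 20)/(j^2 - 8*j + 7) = (j^2 + 9*j + 20)/(j^2 - 8*j + 7)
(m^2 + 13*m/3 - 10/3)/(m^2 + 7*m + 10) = (m - 2/3)/(m + 2)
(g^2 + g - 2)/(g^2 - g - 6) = (g - 1)/(g - 3)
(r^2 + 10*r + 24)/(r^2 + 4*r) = (r + 6)/r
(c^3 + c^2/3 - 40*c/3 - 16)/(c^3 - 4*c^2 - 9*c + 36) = (c + 4/3)/(c - 3)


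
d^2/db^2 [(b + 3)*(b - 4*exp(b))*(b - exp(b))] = -5*b^2*exp(b) + 16*b*exp(2*b) - 35*b*exp(b) + 6*b + 64*exp(2*b) - 40*exp(b) + 6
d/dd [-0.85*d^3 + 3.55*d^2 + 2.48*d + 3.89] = -2.55*d^2 + 7.1*d + 2.48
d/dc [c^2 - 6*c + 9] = 2*c - 6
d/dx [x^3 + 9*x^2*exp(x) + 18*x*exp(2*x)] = 9*x^2*exp(x) + 3*x^2 + 36*x*exp(2*x) + 18*x*exp(x) + 18*exp(2*x)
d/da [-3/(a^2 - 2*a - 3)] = 6*(a - 1)/(-a^2 + 2*a + 3)^2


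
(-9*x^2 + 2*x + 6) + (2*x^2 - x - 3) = -7*x^2 + x + 3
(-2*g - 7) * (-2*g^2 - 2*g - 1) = 4*g^3 + 18*g^2 + 16*g + 7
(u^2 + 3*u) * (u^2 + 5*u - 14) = u^4 + 8*u^3 + u^2 - 42*u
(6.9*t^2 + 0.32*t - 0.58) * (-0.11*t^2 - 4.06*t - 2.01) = -0.759*t^4 - 28.0492*t^3 - 15.1044*t^2 + 1.7116*t + 1.1658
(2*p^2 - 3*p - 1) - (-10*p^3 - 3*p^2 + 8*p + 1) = 10*p^3 + 5*p^2 - 11*p - 2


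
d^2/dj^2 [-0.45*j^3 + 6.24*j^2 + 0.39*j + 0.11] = 12.48 - 2.7*j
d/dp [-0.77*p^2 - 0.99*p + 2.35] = -1.54*p - 0.99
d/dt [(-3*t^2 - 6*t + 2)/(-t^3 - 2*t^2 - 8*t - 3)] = (-3*t^4 - 12*t^3 + 18*t^2 + 26*t + 34)/(t^6 + 4*t^5 + 20*t^4 + 38*t^3 + 76*t^2 + 48*t + 9)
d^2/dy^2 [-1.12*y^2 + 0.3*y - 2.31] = -2.24000000000000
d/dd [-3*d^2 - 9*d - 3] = -6*d - 9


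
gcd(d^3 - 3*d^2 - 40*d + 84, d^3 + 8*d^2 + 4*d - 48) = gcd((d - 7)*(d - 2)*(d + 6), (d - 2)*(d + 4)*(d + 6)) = d^2 + 4*d - 12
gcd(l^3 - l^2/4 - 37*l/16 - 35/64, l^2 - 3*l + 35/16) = l - 7/4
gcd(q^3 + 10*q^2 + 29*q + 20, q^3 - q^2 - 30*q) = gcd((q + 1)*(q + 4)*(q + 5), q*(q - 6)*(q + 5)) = q + 5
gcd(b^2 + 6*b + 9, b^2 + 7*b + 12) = b + 3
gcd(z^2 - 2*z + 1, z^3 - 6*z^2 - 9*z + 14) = z - 1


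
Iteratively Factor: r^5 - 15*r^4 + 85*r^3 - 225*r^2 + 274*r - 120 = (r - 2)*(r^4 - 13*r^3 + 59*r^2 - 107*r + 60) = (r - 4)*(r - 2)*(r^3 - 9*r^2 + 23*r - 15) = (r - 4)*(r - 2)*(r - 1)*(r^2 - 8*r + 15) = (r - 5)*(r - 4)*(r - 2)*(r - 1)*(r - 3)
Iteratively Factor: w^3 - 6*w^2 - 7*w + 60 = (w + 3)*(w^2 - 9*w + 20) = (w - 4)*(w + 3)*(w - 5)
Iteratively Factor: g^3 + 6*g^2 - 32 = (g - 2)*(g^2 + 8*g + 16) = (g - 2)*(g + 4)*(g + 4)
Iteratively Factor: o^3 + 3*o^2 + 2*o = (o)*(o^2 + 3*o + 2) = o*(o + 2)*(o + 1)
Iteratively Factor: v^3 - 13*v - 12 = (v + 1)*(v^2 - v - 12) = (v - 4)*(v + 1)*(v + 3)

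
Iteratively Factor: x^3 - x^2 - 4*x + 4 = (x - 1)*(x^2 - 4) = (x - 1)*(x + 2)*(x - 2)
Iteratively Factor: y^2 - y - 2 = (y - 2)*(y + 1)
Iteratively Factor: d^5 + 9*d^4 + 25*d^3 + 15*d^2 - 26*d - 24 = (d + 4)*(d^4 + 5*d^3 + 5*d^2 - 5*d - 6) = (d - 1)*(d + 4)*(d^3 + 6*d^2 + 11*d + 6) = (d - 1)*(d + 2)*(d + 4)*(d^2 + 4*d + 3) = (d - 1)*(d + 1)*(d + 2)*(d + 4)*(d + 3)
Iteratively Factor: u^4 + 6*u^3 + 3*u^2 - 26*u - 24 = (u + 4)*(u^3 + 2*u^2 - 5*u - 6) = (u + 1)*(u + 4)*(u^2 + u - 6) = (u + 1)*(u + 3)*(u + 4)*(u - 2)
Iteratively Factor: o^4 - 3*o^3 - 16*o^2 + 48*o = (o + 4)*(o^3 - 7*o^2 + 12*o) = (o - 4)*(o + 4)*(o^2 - 3*o) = o*(o - 4)*(o + 4)*(o - 3)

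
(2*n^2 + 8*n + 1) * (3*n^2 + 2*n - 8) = 6*n^4 + 28*n^3 + 3*n^2 - 62*n - 8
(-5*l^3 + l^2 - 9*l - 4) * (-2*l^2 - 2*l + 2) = 10*l^5 + 8*l^4 + 6*l^3 + 28*l^2 - 10*l - 8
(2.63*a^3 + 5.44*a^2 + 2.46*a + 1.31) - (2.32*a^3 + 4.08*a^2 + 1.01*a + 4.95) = 0.31*a^3 + 1.36*a^2 + 1.45*a - 3.64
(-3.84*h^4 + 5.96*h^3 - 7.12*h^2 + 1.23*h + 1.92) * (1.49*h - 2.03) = -5.7216*h^5 + 16.6756*h^4 - 22.7076*h^3 + 16.2863*h^2 + 0.3639*h - 3.8976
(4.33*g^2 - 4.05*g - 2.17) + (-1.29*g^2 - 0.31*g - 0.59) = 3.04*g^2 - 4.36*g - 2.76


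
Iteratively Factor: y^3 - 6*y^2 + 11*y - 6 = (y - 2)*(y^2 - 4*y + 3) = (y - 2)*(y - 1)*(y - 3)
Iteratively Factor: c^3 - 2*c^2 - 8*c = (c)*(c^2 - 2*c - 8) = c*(c - 4)*(c + 2)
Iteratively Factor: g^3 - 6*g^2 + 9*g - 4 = (g - 1)*(g^2 - 5*g + 4) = (g - 4)*(g - 1)*(g - 1)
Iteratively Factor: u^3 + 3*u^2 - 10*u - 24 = (u - 3)*(u^2 + 6*u + 8) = (u - 3)*(u + 2)*(u + 4)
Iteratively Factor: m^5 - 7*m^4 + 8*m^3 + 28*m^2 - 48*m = (m - 4)*(m^4 - 3*m^3 - 4*m^2 + 12*m) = m*(m - 4)*(m^3 - 3*m^2 - 4*m + 12) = m*(m - 4)*(m - 2)*(m^2 - m - 6) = m*(m - 4)*(m - 2)*(m + 2)*(m - 3)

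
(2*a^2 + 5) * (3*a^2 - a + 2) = 6*a^4 - 2*a^3 + 19*a^2 - 5*a + 10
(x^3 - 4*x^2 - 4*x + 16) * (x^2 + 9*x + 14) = x^5 + 5*x^4 - 26*x^3 - 76*x^2 + 88*x + 224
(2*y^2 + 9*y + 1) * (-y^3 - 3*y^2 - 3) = -2*y^5 - 15*y^4 - 28*y^3 - 9*y^2 - 27*y - 3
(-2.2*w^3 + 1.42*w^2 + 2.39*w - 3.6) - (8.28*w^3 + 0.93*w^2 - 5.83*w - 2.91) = -10.48*w^3 + 0.49*w^2 + 8.22*w - 0.69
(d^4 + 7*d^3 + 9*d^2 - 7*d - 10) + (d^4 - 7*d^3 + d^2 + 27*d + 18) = 2*d^4 + 10*d^2 + 20*d + 8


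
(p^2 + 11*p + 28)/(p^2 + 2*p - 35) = (p + 4)/(p - 5)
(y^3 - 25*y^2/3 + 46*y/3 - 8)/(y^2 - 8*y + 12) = (3*y^2 - 7*y + 4)/(3*(y - 2))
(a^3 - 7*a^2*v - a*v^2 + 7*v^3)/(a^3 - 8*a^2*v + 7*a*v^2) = (a + v)/a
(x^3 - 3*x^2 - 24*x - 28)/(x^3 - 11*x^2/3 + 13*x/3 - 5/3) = 3*(x^3 - 3*x^2 - 24*x - 28)/(3*x^3 - 11*x^2 + 13*x - 5)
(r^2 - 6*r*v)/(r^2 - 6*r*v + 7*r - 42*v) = r/(r + 7)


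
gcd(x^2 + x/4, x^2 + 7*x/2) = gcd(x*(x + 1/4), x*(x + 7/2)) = x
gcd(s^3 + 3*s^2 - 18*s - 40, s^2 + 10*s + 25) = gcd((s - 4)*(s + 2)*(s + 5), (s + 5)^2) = s + 5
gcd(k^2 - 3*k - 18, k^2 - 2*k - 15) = k + 3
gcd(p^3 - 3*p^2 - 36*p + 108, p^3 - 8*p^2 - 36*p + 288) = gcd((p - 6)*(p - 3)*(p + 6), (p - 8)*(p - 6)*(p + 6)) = p^2 - 36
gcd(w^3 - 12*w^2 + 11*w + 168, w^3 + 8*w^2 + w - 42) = w + 3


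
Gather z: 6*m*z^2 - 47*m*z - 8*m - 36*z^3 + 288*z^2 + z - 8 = -8*m - 36*z^3 + z^2*(6*m + 288) + z*(1 - 47*m) - 8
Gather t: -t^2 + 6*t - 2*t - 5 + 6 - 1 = -t^2 + 4*t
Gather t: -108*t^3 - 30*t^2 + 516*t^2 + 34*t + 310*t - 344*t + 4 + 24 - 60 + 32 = -108*t^3 + 486*t^2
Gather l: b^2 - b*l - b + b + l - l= b^2 - b*l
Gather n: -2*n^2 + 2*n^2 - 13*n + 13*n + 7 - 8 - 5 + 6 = 0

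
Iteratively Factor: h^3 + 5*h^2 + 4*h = (h + 1)*(h^2 + 4*h) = h*(h + 1)*(h + 4)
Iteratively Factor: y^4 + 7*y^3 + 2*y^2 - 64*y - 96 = (y + 2)*(y^3 + 5*y^2 - 8*y - 48) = (y + 2)*(y + 4)*(y^2 + y - 12) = (y - 3)*(y + 2)*(y + 4)*(y + 4)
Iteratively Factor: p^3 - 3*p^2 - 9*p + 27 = (p - 3)*(p^2 - 9) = (p - 3)^2*(p + 3)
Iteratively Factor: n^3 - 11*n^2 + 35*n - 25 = (n - 5)*(n^2 - 6*n + 5) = (n - 5)*(n - 1)*(n - 5)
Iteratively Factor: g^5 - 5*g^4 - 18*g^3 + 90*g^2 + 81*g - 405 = (g - 5)*(g^4 - 18*g^2 + 81) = (g - 5)*(g - 3)*(g^3 + 3*g^2 - 9*g - 27) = (g - 5)*(g - 3)*(g + 3)*(g^2 - 9) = (g - 5)*(g - 3)^2*(g + 3)*(g + 3)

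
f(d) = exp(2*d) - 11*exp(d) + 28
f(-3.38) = 27.63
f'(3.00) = 585.92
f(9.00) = 65570863.21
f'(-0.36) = -6.70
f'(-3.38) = -0.37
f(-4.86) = 27.91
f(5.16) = 28445.45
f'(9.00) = 131230804.35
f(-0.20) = 19.66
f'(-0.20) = -7.67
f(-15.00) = 28.00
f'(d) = 2*exp(2*d) - 11*exp(d)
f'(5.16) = 58750.71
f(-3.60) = 27.70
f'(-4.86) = -0.09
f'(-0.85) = -4.34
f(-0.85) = 23.48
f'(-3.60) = -0.30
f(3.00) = 210.49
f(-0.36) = 20.81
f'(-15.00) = 0.00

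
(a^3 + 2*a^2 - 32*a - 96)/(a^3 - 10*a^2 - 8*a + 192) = (a + 4)/(a - 8)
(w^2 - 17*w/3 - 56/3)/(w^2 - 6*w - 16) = (w + 7/3)/(w + 2)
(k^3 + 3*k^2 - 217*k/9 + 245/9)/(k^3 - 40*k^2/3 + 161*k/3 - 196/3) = (3*k^2 + 16*k - 35)/(3*(k^2 - 11*k + 28))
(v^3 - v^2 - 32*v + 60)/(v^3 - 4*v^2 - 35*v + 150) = (v - 2)/(v - 5)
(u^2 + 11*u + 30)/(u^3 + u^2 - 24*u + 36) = (u + 5)/(u^2 - 5*u + 6)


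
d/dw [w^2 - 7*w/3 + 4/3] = 2*w - 7/3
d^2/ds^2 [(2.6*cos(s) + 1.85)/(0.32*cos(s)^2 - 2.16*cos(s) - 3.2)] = (-0.00414501163791728*cos(s)^5 - 0.0397761693715525*cos(s)^4 - 0.180686637120173*cos(s)^3 + 0.0451318033989096*cos(s)^2 - 0.0861684150113192*cos(s) - 0.231831696585148)/(0.000510155278512897*cos(s)^6 - 0.0103306443898862*cos(s)^5 + 0.0544271912763447*cos(s)^4 + 0.0497162261263272*cos(s)^3 - 0.544271912763447*cos(s)^2 - 1.03306443898862*cos(s) - 0.510155278512897)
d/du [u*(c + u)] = c + 2*u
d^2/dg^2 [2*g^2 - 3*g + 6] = 4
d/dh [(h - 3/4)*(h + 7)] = 2*h + 25/4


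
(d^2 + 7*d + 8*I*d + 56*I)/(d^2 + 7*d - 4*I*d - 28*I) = (d + 8*I)/(d - 4*I)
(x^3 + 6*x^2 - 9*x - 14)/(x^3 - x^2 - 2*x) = (x + 7)/x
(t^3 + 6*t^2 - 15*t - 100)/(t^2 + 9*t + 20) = (t^2 + t - 20)/(t + 4)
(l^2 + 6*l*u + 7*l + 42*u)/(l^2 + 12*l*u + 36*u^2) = (l + 7)/(l + 6*u)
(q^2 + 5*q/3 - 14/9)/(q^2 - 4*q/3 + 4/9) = (3*q + 7)/(3*q - 2)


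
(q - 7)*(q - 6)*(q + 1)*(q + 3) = q^4 - 9*q^3 - 7*q^2 + 129*q + 126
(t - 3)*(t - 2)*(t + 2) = t^3 - 3*t^2 - 4*t + 12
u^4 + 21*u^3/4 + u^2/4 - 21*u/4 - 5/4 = (u - 1)*(u + 1/4)*(u + 1)*(u + 5)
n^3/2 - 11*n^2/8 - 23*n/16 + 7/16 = (n/2 + 1/2)*(n - 7/2)*(n - 1/4)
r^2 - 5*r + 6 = (r - 3)*(r - 2)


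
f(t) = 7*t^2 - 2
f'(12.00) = 168.00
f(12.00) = 1006.00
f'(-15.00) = -210.00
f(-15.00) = 1573.00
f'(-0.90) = -12.60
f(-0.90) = 3.67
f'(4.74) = 66.36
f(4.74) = 155.27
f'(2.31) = 32.34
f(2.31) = 35.35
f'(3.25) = 45.50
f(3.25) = 71.94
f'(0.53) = 7.42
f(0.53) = -0.03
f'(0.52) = 7.28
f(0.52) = -0.11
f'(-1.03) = -14.42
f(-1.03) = 5.43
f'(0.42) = 5.88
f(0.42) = -0.77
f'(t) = 14*t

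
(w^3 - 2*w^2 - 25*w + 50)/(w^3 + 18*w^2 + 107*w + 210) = (w^2 - 7*w + 10)/(w^2 + 13*w + 42)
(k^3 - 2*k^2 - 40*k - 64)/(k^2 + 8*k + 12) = (k^2 - 4*k - 32)/(k + 6)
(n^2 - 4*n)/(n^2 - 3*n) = (n - 4)/(n - 3)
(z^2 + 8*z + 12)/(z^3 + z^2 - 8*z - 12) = (z + 6)/(z^2 - z - 6)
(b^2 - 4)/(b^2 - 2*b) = (b + 2)/b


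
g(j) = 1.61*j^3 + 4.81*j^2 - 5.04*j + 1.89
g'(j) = 4.83*j^2 + 9.62*j - 5.04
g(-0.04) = 2.10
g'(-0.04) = -5.42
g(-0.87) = 8.86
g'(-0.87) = -9.75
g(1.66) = 14.14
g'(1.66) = 24.24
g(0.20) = 1.09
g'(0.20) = -2.92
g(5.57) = 401.27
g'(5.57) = 198.39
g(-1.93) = 17.96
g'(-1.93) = -5.62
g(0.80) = 1.76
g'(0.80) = 5.75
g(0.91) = 2.50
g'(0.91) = 7.71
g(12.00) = 3416.13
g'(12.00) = 805.92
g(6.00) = 492.57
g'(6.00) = 226.56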